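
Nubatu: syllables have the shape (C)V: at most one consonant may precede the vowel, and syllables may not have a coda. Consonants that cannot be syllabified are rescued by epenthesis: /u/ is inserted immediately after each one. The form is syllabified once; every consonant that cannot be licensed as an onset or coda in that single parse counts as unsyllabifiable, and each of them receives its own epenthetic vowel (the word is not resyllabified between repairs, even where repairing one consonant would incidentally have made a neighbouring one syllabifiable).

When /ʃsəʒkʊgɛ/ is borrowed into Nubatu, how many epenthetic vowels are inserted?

The unsyllabifiable consonants are /ʃ/, /ʒ/; each receives one epenthetic vowel.

2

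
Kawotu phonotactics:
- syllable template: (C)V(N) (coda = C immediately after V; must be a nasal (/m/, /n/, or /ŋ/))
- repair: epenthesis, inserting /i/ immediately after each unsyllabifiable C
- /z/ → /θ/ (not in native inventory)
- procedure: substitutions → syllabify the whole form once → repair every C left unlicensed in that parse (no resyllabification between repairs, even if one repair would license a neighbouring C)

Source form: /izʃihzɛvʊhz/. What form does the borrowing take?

Substitution: /z/ → /θ/, giving /iθʃihθɛvʊhθ/.
The consonants /θ/, /h/, /h/, /θ/ cannot be parsed into a legal (C)V(N) syllable (only a nasal (/m/, /n/, or /ŋ/) is licensed in coda position; onsets are limited to one consonant).
Inserting the epenthetic vowel yields /θ/ → /θi/, /h/ → /hi/, /h/ → /hi/, /θ/ → /θi/.

iθiʃihiθɛvʊhiθi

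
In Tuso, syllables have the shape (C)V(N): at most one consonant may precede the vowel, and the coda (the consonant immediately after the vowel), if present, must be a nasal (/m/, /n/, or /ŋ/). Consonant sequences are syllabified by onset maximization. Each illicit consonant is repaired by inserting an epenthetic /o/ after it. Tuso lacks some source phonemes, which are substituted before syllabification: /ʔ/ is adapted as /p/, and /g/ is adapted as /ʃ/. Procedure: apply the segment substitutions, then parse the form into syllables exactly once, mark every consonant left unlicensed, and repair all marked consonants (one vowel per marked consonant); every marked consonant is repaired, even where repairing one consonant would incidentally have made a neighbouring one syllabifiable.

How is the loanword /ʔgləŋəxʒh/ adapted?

poʃoləŋəxoʒoho

Substitution: /ʔ/ → /p/, /g/ → /ʃ/, giving /pʃləŋəxʒh/.
Under (C)V(N), the unsyllabifiable consonants are /p/, /ʃ/, /x/, /ʒ/, /h/ (only a nasal (/m/, /n/, or /ŋ/) is licensed in coda position; onsets are limited to one consonant).
Each unlicensed consonant becomes the onset of a new syllable: /p/ → /po/, /ʃ/ → /ʃo/, /x/ → /xo/, /ʒ/ → /ʒo/, /h/ → /ho/.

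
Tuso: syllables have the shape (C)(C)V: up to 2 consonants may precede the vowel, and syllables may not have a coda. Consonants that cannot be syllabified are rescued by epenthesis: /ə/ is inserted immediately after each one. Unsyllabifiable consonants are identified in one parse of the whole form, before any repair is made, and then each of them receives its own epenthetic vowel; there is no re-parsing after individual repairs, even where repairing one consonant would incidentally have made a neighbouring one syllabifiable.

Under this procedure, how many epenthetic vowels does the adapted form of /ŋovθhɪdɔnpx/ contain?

The unsyllabifiable consonants are /v/, /n/, /p/, /x/; each receives one epenthetic vowel.

4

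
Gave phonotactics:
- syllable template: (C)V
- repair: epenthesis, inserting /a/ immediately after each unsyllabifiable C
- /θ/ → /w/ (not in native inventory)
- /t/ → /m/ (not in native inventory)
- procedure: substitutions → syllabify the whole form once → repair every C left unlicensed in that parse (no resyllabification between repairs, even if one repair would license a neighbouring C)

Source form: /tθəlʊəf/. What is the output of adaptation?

mawəlʊəfa

Substitution: /t/ → /m/, /θ/ → /w/, giving /mwəlʊəf/.
Under (C)V, the unsyllabifiable consonants are /m/, /f/ (no codas are permitted; onsets are limited to one consonant).
Each unlicensed consonant becomes the onset of a new syllable: /m/ → /ma/, /f/ → /fa/.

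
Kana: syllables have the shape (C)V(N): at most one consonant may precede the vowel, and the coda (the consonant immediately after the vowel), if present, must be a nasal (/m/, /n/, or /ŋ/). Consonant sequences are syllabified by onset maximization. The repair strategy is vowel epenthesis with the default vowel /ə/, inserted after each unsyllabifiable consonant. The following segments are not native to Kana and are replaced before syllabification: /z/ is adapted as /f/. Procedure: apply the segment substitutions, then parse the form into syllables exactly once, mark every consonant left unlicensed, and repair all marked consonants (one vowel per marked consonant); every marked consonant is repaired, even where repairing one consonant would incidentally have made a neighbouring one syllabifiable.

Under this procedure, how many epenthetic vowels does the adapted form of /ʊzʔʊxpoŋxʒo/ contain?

After substitution the input is /ʊfʔʊxpoŋxʒo/.
The unsyllabifiable consonants are /f/, /x/, /x/; each receives one epenthetic vowel.

3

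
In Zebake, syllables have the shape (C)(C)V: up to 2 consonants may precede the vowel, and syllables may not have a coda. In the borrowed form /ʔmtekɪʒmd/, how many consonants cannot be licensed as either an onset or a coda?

4

Under (C)(C)V, the unsyllabifiable consonants are /ʔ/, /ʒ/, /m/, /d/ (no codas are permitted; onsets may contain at most 2 consonants).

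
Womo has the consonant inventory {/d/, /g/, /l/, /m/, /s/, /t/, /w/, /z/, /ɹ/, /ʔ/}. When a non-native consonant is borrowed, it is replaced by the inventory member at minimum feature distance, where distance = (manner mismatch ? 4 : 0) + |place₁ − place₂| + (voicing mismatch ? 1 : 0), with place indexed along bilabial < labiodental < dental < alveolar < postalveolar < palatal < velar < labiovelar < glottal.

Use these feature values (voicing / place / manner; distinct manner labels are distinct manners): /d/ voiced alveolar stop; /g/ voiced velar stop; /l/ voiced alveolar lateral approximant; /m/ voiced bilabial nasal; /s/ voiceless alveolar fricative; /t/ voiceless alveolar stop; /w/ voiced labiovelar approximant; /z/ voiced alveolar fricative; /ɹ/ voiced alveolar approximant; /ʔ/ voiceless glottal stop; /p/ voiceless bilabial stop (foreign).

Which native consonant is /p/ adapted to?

t

/t/ is closest: same manner (stop), place distance 3 (bilabial→alveolar), same voicing; total 3. Next closest is /d/ at distance 4.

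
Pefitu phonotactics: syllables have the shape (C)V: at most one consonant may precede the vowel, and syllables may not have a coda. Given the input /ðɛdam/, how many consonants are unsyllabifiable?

1

Syllabifying with onset maximization leaves /m/ stranded (no codas are permitted; onsets are limited to one consonant).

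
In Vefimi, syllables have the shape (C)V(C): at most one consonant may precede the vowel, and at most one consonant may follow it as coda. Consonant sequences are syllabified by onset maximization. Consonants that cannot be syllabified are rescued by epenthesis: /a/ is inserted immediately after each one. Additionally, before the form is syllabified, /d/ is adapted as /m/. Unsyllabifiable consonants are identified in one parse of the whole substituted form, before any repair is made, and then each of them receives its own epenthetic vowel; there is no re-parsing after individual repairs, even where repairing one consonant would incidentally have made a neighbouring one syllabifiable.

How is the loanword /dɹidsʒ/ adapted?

maɹimsaʒa

Substitution: /d/ → /m/, giving /mɹimsʒ/.
Under (C)V(C), the unsyllabifiable consonants are /m/, /s/, /ʒ/ (at most one coda consonant is licensed; onsets are limited to one consonant).
Inserting the epenthetic vowel yields /m/ → /ma/, /s/ → /sa/, /ʒ/ → /ʒa/.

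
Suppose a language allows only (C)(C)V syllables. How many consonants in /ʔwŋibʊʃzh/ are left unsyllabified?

Under (C)(C)V, the unsyllabifiable consonants are /ʔ/, /ʃ/, /z/, /h/ (no codas are permitted; onsets may contain at most 2 consonants).

4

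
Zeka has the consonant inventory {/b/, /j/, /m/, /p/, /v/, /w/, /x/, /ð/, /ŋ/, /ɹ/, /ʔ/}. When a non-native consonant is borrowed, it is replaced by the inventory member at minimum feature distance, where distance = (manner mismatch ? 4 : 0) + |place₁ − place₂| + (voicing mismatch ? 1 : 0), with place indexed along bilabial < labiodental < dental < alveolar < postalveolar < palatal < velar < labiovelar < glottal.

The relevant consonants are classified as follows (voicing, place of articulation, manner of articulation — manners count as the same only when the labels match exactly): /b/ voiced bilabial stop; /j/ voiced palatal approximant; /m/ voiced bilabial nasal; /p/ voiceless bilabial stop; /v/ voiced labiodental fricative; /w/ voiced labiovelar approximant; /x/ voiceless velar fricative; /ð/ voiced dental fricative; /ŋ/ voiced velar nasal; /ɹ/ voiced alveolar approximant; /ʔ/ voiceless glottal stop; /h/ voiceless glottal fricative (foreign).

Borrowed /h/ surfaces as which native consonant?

x

/x/ is closest: same manner (fricative), place distance 2 (glottal→velar), same voicing; total 2. Next closest is /ʔ/ at distance 4.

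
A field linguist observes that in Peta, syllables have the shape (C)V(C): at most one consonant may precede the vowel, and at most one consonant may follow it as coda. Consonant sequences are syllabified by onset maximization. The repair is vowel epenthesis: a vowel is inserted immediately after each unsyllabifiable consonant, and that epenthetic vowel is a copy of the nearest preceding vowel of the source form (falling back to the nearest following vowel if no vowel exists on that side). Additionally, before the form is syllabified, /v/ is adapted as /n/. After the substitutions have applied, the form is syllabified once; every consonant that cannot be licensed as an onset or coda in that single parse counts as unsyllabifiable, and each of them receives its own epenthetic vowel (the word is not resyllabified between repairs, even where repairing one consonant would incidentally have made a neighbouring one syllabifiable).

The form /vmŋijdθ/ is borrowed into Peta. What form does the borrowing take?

nimiŋijdiθi

Substitution: /v/ → /n/, giving /nmŋijdθ/.
Under (C)V(C), the unsyllabifiable consonants are /n/, /m/, /d/, /θ/ (at most one coda consonant is licensed; onsets are limited to one consonant).
Each unlicensed consonant becomes the onset of a new syllable: /n/ → /ni/, /m/ → /mi/, /d/ → /di/, /θ/ → /θi/.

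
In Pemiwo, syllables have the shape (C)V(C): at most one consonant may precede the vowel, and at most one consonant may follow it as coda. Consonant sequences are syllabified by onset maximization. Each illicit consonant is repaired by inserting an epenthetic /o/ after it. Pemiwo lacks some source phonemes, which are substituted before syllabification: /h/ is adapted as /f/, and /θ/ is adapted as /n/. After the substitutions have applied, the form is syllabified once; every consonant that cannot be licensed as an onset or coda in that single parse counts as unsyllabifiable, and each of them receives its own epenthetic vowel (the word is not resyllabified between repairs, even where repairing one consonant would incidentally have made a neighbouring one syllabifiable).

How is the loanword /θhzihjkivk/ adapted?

nofozifjokivko

Substitution: /θ/ → /n/, /h/ → /f/, giving /nfzifjkivk/.
Syllabifying with onset maximization leaves /n/, /f/, /j/, /k/ stranded (at most one coda consonant is licensed; onsets are limited to one consonant).
Inserting the epenthetic vowel yields /n/ → /no/, /f/ → /fo/, /j/ → /jo/, /k/ → /ko/.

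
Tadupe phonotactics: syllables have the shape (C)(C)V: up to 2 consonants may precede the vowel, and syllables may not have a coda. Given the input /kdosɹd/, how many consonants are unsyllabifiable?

3

Syllabifying with onset maximization leaves /s/, /ɹ/, /d/ stranded (no codas are permitted; onsets may contain at most 2 consonants).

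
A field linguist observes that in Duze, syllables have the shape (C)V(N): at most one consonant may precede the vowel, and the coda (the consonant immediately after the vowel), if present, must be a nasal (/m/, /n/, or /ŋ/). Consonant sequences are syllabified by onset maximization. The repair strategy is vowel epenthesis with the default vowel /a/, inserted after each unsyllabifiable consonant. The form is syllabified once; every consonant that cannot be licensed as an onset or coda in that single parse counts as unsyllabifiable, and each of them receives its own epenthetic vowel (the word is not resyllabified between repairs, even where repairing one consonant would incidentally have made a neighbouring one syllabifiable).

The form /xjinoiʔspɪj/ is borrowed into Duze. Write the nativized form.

Under (C)V(N), the unsyllabifiable consonants are /x/, /ʔ/, /s/, /j/ (only a nasal (/m/, /n/, or /ŋ/) is licensed in coda position; onsets are limited to one consonant).
Each unlicensed consonant becomes the onset of a new syllable: /x/ → /xa/, /ʔ/ → /ʔa/, /s/ → /sa/, /j/ → /ja/.

xajinoiʔasapɪja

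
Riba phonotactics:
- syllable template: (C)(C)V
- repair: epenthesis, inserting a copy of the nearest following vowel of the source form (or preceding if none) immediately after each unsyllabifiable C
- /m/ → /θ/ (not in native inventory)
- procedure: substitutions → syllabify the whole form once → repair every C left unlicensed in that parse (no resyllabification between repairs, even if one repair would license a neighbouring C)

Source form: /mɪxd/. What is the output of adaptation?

Substitution: /m/ → /θ/, giving /θɪxd/.
The consonants /x/, /d/ cannot be parsed into a legal (C)(C)V syllable (no codas are permitted; onsets may contain at most 2 consonants).
Epenthesis after each stranded consonant: /x/ → /xɪ/, /d/ → /dɪ/.

θɪxɪdɪ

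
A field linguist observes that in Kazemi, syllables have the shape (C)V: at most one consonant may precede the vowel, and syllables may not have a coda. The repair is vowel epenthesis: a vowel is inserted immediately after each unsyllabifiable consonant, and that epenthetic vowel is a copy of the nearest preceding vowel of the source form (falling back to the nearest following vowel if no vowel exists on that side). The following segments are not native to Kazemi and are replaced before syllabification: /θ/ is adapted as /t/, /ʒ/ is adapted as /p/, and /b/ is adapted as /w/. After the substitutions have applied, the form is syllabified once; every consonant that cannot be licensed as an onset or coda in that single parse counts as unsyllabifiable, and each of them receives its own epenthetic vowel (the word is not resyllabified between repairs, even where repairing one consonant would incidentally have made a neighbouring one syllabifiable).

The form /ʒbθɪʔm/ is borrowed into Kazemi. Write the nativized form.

Substitution: /ʒ/ → /p/, /b/ → /w/, /θ/ → /t/, giving /pwtɪʔm/.
The consonants /p/, /w/, /ʔ/, /m/ cannot be parsed into a legal (C)V syllable (no codas are permitted; onsets are limited to one consonant).
Inserting the epenthetic vowel yields /p/ → /pɪ/, /w/ → /wɪ/, /ʔ/ → /ʔɪ/, /m/ → /mɪ/.

pɪwɪtɪʔɪmɪ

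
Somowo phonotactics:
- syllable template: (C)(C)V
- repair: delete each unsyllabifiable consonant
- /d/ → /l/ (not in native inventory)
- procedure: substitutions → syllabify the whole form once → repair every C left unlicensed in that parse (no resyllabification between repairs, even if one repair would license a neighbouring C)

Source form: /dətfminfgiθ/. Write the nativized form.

ləfmifgi

Substitution: /d/ → /l/, giving /lətfminfgiθ/.
Syllabifying with onset maximization leaves /t/, /n/, /θ/ stranded (no codas are permitted; onsets may contain at most 2 consonants).
Each unlicensed consonant is deleted: /t/, /n/, /θ/.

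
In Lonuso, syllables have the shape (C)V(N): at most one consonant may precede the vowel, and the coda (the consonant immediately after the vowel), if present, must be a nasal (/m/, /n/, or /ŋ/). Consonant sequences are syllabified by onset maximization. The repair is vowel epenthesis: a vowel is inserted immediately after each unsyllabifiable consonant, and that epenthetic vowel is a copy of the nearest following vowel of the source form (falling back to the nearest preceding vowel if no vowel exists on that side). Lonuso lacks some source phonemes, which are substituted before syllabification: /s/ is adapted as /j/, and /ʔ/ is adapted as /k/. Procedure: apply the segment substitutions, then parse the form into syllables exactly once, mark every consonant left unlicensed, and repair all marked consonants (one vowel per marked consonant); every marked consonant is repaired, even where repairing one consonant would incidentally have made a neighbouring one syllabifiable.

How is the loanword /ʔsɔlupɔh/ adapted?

Substitution: /ʔ/ → /k/, /s/ → /j/, giving /kjɔlupɔh/.
The consonants /k/, /h/ cannot be parsed into a legal (C)V(N) syllable (only a nasal (/m/, /n/, or /ŋ/) is licensed in coda position; onsets are limited to one consonant).
Each unlicensed consonant becomes the onset of a new syllable: /k/ → /kɔ/, /h/ → /hɔ/.

kɔjɔlupɔhɔ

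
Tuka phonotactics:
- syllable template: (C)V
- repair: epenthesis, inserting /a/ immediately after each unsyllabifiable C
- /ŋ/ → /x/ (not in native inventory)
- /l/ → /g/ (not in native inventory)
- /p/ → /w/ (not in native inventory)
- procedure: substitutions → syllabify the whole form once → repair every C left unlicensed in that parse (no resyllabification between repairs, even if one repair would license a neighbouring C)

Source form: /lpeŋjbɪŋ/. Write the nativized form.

gawexajabɪxa

Substitution: /l/ → /g/, /p/ → /w/, /ŋ/ → /x/, giving /gwexjbɪx/.
Under (C)V, the unsyllabifiable consonants are /g/, /x/, /j/, /x/ (no codas are permitted; onsets are limited to one consonant).
Each unlicensed consonant becomes the onset of a new syllable: /g/ → /ga/, /x/ → /xa/, /j/ → /ja/, /x/ → /xa/.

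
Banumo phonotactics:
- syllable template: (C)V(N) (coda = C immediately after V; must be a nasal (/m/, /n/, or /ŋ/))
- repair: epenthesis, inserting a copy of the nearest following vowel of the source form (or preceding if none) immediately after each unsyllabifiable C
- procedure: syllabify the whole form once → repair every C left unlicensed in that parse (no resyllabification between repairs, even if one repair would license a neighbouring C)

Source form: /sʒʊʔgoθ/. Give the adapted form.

Syllabifying with onset maximization leaves /s/, /ʔ/, /θ/ stranded (only a nasal (/m/, /n/, or /ŋ/) is licensed in coda position; onsets are limited to one consonant).
Epenthesis after each stranded consonant: /s/ → /sʊ/, /ʔ/ → /ʔo/, /θ/ → /θo/.

sʊʒʊʔogoθo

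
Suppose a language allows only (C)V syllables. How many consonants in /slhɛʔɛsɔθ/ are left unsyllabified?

Under (C)V, the unsyllabifiable consonants are /s/, /l/, /θ/ (no codas are permitted; onsets are limited to one consonant).

3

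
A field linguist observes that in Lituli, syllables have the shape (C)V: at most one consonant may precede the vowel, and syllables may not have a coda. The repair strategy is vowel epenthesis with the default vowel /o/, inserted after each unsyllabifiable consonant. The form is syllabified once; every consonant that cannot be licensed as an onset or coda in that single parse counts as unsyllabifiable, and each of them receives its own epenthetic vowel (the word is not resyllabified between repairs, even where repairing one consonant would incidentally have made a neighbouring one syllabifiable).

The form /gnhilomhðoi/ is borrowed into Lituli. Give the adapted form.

Syllabifying with onset maximization leaves /g/, /n/, /m/, /h/ stranded (no codas are permitted; onsets are limited to one consonant).
Each unlicensed consonant becomes the onset of a new syllable: /g/ → /go/, /n/ → /no/, /m/ → /mo/, /h/ → /ho/.

gonohilomohoðoi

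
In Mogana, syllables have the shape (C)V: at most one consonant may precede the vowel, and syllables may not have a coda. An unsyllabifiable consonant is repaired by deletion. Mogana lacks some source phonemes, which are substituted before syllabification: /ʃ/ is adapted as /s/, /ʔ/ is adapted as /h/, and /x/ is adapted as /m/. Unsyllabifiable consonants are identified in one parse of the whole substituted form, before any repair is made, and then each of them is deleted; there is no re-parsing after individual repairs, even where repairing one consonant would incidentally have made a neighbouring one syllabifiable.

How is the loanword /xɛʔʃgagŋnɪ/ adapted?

mɛganɪ

Substitution: /x/ → /m/, /ʔ/ → /h/, /ʃ/ → /s/, giving /mɛhsgagŋnɪ/.
Under (C)V, the unsyllabifiable consonants are /h/, /s/, /g/, /ŋ/ (no codas are permitted; onsets are limited to one consonant).
Each unlicensed consonant is deleted: /h/, /s/, /g/, /ŋ/.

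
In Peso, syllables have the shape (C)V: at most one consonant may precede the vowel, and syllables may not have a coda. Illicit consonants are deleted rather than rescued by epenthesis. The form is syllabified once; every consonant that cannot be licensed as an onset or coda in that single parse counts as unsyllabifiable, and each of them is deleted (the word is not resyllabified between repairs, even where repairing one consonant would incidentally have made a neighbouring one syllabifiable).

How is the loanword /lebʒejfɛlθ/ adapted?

The consonants /b/, /j/, /l/, /θ/ cannot be parsed into a legal (C)V syllable (no codas are permitted; onsets are limited to one consonant).
Each unlicensed consonant is deleted: /b/, /j/, /l/, /θ/.

leʒefɛ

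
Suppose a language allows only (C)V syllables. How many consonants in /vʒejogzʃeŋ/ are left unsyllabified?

The consonants /v/, /g/, /z/, /ŋ/ cannot be parsed into a legal (C)V syllable (no codas are permitted; onsets are limited to one consonant).

4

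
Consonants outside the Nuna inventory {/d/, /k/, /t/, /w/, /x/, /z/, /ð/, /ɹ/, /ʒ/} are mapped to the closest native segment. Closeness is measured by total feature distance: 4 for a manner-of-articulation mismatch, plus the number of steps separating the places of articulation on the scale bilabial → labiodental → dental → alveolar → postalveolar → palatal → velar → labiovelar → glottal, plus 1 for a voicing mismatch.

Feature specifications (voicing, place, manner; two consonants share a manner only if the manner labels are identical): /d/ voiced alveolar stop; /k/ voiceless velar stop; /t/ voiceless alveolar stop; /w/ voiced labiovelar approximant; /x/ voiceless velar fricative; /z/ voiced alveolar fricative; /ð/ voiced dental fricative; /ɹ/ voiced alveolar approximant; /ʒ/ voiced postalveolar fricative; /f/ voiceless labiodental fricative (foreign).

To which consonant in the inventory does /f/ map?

ð

/ð/ is closest: same manner (fricative), place distance 1 (labiodental→dental), voicing differs (+1); total 2. Next closest is /z/ at distance 3.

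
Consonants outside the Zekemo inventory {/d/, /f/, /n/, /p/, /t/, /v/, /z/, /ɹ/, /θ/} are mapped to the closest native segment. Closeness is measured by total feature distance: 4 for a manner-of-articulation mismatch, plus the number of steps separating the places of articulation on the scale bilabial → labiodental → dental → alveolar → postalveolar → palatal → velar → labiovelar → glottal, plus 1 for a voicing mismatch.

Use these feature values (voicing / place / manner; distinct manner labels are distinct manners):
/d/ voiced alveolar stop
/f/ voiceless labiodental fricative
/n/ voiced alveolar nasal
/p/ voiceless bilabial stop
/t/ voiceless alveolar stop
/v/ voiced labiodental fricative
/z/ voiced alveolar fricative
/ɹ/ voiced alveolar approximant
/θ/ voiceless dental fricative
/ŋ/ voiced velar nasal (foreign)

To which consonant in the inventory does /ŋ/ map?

n

/n/ is closest: same manner (nasal), place distance 3 (velar→alveolar), same voicing; total 3. Next closest is /d/ at distance 7.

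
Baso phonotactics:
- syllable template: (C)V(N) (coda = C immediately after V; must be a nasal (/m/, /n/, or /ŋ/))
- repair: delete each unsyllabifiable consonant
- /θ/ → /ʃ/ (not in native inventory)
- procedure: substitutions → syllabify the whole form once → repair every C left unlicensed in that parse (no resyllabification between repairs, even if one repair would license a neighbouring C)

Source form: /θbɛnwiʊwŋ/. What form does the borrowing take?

bɛnwiʊ

Substitution: /θ/ → /ʃ/, giving /ʃbɛnwiʊwŋ/.
Syllabifying with onset maximization leaves /ʃ/, /w/, /ŋ/ stranded (only a nasal (/m/, /n/, or /ŋ/) is licensed in coda position; onsets are limited to one consonant).
Deleting the stranded consonants removes /ʃ/, /w/, /ŋ/.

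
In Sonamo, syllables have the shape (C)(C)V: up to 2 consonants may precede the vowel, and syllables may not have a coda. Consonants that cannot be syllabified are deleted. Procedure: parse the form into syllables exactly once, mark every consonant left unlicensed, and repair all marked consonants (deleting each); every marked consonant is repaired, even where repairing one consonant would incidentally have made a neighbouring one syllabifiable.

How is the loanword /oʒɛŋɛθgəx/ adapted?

oʒɛŋɛθgə

Syllabifying with onset maximization leaves /x/ stranded (no codas are permitted; onsets may contain at most 2 consonants).
Deletion applies to /x/.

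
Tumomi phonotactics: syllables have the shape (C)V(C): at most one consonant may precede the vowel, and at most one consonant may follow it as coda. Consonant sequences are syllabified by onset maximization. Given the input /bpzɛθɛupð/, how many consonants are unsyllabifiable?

3

The consonants /b/, /p/, /ð/ cannot be parsed into a legal (C)V(C) syllable (at most one coda consonant is licensed; onsets are limited to one consonant).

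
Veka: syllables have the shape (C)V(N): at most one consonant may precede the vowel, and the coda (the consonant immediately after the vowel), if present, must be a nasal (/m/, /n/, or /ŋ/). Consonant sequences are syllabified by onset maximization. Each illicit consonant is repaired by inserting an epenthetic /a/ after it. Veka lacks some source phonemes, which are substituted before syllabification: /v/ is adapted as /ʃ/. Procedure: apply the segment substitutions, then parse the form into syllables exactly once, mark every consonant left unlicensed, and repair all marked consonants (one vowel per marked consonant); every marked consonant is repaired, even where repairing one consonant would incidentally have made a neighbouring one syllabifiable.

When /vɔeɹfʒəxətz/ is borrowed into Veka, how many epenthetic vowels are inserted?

4

After substitution the input is /ʃɔeɹfʒəxətz/.
The unsyllabifiable consonants are /ɹ/, /f/, /t/, /z/; each receives one epenthetic vowel.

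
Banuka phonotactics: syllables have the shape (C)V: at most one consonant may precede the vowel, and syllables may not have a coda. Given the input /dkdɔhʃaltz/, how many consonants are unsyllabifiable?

6

Syllabifying with onset maximization leaves /d/, /k/, /h/, /l/, /t/, /z/ stranded (no codas are permitted; onsets are limited to one consonant).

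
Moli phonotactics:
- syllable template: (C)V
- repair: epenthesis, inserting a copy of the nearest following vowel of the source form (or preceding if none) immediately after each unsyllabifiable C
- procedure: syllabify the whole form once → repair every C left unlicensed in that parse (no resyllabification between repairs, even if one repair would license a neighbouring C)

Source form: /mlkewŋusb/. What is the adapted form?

melekewuŋusubu

Under (C)V, the unsyllabifiable consonants are /m/, /l/, /w/, /s/, /b/ (no codas are permitted; onsets are limited to one consonant).
Epenthesis after each stranded consonant: /m/ → /me/, /l/ → /le/, /w/ → /wu/, /s/ → /su/, /b/ → /bu/.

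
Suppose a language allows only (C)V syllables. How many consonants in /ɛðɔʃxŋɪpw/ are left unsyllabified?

4

The consonants /ʃ/, /x/, /p/, /w/ cannot be parsed into a legal (C)V syllable (no codas are permitted; onsets are limited to one consonant).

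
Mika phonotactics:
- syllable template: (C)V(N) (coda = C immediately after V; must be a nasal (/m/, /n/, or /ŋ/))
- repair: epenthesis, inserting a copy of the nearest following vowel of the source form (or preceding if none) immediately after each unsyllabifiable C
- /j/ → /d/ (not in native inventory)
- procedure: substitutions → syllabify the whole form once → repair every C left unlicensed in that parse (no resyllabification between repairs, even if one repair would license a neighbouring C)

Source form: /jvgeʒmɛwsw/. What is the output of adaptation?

devegeʒɛmɛwɛsɛwɛ

Substitution: /j/ → /d/, giving /dvgeʒmɛwsw/.
Syllabifying with onset maximization leaves /d/, /v/, /ʒ/, /w/, /s/, /w/ stranded (only a nasal (/m/, /n/, or /ŋ/) is licensed in coda position; onsets are limited to one consonant).
Inserting the epenthetic vowel yields /d/ → /de/, /v/ → /ve/, /ʒ/ → /ʒɛ/, /w/ → /wɛ/, /s/ → /sɛ/, /w/ → /wɛ/.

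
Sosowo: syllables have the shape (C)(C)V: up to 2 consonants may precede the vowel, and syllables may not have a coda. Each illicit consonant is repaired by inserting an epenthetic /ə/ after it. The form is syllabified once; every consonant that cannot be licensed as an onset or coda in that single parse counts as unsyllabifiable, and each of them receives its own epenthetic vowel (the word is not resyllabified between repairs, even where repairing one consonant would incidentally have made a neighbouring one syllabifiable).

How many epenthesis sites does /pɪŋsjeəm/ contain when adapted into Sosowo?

The unsyllabifiable consonants are /ŋ/, /m/; each receives one epenthetic vowel.

2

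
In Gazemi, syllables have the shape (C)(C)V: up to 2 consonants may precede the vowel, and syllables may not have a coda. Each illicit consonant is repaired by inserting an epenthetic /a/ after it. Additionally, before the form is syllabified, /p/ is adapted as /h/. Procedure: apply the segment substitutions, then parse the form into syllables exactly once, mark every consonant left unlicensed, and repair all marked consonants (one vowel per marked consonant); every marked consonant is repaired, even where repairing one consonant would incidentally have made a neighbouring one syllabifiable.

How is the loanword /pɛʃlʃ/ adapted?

hɛʃalaʃa

Substitution: /p/ → /h/, giving /hɛʃlʃ/.
The consonants /ʃ/, /l/, /ʃ/ cannot be parsed into a legal (C)(C)V syllable (no codas are permitted; onsets may contain at most 2 consonants).
Each unlicensed consonant becomes the onset of a new syllable: /ʃ/ → /ʃa/, /l/ → /la/, /ʃ/ → /ʃa/.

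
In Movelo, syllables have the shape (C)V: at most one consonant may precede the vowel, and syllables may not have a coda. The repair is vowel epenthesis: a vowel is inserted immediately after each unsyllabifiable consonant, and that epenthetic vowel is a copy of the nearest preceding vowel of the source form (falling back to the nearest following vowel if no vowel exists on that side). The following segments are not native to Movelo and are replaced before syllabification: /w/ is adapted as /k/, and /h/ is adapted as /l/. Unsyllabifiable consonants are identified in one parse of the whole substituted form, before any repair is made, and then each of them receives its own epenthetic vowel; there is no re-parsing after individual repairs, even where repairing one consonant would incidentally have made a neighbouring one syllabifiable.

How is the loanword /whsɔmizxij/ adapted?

Substitution: /w/ → /k/, /h/ → /l/, giving /klsɔmizxij/.
Under (C)V, the unsyllabifiable consonants are /k/, /l/, /z/, /j/ (no codas are permitted; onsets are limited to one consonant).
Each unlicensed consonant becomes the onset of a new syllable: /k/ → /kɔ/, /l/ → /lɔ/, /z/ → /zi/, /j/ → /ji/.

kɔlɔsɔmizixiji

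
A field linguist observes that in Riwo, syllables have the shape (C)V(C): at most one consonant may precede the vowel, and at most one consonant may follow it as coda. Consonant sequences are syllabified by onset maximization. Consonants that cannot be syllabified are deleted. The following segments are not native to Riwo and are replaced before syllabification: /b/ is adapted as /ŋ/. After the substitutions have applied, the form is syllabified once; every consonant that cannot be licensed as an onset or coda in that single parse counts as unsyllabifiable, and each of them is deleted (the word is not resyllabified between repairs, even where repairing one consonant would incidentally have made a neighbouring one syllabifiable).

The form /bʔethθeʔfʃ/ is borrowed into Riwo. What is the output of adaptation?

ʔetθeʔ

Substitution: /b/ → /ŋ/, giving /ŋʔethθeʔfʃ/.
Syllabifying with onset maximization leaves /ŋ/, /h/, /f/, /ʃ/ stranded (at most one coda consonant is licensed; onsets are limited to one consonant).
Deleting the stranded consonants removes /ŋ/, /h/, /f/, /ʃ/.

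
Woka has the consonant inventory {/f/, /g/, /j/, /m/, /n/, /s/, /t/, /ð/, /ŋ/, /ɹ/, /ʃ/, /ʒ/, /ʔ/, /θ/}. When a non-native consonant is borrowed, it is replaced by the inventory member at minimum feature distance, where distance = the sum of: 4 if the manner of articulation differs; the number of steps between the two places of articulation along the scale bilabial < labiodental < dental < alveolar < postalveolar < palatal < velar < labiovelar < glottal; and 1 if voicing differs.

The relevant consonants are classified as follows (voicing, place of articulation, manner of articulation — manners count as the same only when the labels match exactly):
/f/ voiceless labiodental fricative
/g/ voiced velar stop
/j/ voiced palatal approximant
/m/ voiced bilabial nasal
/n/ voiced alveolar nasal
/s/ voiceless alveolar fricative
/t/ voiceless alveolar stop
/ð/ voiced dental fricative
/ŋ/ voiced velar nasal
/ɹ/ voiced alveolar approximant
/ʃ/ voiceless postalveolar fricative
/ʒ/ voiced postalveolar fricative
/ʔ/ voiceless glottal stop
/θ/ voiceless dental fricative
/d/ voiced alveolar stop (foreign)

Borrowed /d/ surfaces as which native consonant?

/t/ is closest: same manner (stop), place distance 0 (alveolar→alveolar), voicing differs (+1); total 1. Next closest is /g/ at distance 3.

t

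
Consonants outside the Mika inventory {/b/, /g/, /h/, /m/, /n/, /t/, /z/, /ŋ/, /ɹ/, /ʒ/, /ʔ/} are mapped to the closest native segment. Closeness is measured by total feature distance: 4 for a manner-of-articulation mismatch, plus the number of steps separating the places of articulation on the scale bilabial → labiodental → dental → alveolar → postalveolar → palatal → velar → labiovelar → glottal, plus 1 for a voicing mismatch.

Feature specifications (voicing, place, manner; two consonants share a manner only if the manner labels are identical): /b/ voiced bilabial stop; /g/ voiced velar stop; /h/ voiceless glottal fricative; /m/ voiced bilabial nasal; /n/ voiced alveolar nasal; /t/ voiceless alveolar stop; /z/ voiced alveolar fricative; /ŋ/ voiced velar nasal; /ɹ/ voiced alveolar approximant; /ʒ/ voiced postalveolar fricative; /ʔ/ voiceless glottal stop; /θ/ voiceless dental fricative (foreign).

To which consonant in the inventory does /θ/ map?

z

/z/ is closest: same manner (fricative), place distance 1 (dental→alveolar), voicing differs (+1); total 2. Next closest is /ʒ/ at distance 3.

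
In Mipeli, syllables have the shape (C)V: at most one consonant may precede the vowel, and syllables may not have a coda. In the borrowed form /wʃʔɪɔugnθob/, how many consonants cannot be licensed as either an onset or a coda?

The consonants /w/, /ʃ/, /g/, /n/, /b/ cannot be parsed into a legal (C)V syllable (no codas are permitted; onsets are limited to one consonant).

5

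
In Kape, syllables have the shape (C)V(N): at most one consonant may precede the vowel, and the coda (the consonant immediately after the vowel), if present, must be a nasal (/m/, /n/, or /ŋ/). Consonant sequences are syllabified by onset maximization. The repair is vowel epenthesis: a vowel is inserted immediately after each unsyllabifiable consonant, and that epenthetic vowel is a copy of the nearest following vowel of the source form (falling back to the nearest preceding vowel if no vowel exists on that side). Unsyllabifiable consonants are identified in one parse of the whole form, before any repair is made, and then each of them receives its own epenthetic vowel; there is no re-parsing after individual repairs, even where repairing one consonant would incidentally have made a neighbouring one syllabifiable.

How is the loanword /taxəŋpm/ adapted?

Under (C)V(N), the unsyllabifiable consonants are /p/, /m/ (only a nasal (/m/, /n/, or /ŋ/) is licensed in coda position; onsets are limited to one consonant).
Inserting the epenthetic vowel yields /p/ → /pə/, /m/ → /mə/.

taxəŋpəmə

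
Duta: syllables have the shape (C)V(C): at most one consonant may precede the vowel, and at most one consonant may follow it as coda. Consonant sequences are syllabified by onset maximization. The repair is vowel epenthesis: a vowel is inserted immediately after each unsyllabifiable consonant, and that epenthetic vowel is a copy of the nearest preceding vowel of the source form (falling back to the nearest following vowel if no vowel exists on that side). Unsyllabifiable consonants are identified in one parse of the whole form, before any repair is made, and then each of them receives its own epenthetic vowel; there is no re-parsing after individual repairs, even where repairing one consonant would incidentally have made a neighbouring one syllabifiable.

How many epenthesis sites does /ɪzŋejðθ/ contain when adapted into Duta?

The unsyllabifiable consonants are /ð/, /θ/; each receives one epenthetic vowel.

2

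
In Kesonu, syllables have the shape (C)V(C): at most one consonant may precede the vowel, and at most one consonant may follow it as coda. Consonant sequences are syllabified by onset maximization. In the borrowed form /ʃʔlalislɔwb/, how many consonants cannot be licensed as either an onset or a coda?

The consonants /ʃ/, /ʔ/, /b/ cannot be parsed into a legal (C)V(C) syllable (at most one coda consonant is licensed; onsets are limited to one consonant).

3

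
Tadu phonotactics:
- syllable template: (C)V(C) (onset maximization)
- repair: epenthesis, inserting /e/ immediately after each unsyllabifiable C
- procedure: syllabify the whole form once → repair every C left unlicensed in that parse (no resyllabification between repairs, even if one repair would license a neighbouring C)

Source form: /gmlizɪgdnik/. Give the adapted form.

gemelizɪgdenik

The consonants /g/, /m/, /d/ cannot be parsed into a legal (C)V(C) syllable (at most one coda consonant is licensed; onsets are limited to one consonant).
Inserting the epenthetic vowel yields /g/ → /ge/, /m/ → /me/, /d/ → /de/.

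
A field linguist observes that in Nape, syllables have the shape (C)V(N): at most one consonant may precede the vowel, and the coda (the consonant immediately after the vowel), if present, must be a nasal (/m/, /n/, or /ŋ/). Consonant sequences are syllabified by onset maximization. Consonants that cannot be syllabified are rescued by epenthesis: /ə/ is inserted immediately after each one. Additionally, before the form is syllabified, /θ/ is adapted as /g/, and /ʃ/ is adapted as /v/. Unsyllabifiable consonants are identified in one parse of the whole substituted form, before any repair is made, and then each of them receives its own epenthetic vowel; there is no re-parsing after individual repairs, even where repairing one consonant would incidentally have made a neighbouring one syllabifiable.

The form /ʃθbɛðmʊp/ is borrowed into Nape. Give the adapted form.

vəgəbɛðəmʊpə

Substitution: /ʃ/ → /v/, /θ/ → /g/, giving /vgbɛðmʊp/.
Syllabifying with onset maximization leaves /v/, /g/, /ð/, /p/ stranded (only a nasal (/m/, /n/, or /ŋ/) is licensed in coda position; onsets are limited to one consonant).
Inserting the epenthetic vowel yields /v/ → /və/, /g/ → /gə/, /ð/ → /ðə/, /p/ → /pə/.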